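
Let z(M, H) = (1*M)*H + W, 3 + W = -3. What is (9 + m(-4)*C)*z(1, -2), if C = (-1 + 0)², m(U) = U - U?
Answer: -72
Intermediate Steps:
W = -6 (W = -3 - 3 = -6)
m(U) = 0
C = 1 (C = (-1)² = 1)
z(M, H) = -6 + H*M (z(M, H) = (1*M)*H - 6 = M*H - 6 = H*M - 6 = -6 + H*M)
(9 + m(-4)*C)*z(1, -2) = (9 + 0*1)*(-6 - 2*1) = (9 + 0)*(-6 - 2) = 9*(-8) = -72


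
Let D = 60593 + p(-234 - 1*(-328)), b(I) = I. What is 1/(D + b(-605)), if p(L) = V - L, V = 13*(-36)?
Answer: 1/59426 ≈ 1.6828e-5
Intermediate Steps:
V = -468
p(L) = -468 - L
D = 60031 (D = 60593 + (-468 - (-234 - 1*(-328))) = 60593 + (-468 - (-234 + 328)) = 60593 + (-468 - 1*94) = 60593 + (-468 - 94) = 60593 - 562 = 60031)
1/(D + b(-605)) = 1/(60031 - 605) = 1/59426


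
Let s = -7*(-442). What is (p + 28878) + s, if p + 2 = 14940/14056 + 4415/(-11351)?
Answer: 1275227507255/39887414 ≈ 31971.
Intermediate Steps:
p = -52893153/39887414 (p = -2 + (14940/14056 + 4415/(-11351)) = -2 + (14940*(1/14056) + 4415*(-1/11351)) = -2 + (3735/3514 - 4415/11351) = -2 + 26881675/39887414 = -52893153/39887414 ≈ -1.3261)
s = 3094
(p + 28878) + s = (-52893153/39887414 + 28878) + 3094 = 1151815848339/39887414 + 3094 = 1275227507255/39887414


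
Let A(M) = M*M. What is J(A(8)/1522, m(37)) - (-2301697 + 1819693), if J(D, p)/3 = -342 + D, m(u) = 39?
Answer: 366024354/761 ≈ 4.8098e+5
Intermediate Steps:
A(M) = M**2
J(D, p) = -1026 + 3*D (J(D, p) = 3*(-342 + D) = -1026 + 3*D)
J(A(8)/1522, m(37)) - (-2301697 + 1819693) = (-1026 + 3*(8**2/1522)) - (-2301697 + 1819693) = (-1026 + 3*(64*(1/1522))) - 1*(-482004) = (-1026 + 3*(32/761)) + 482004 = (-1026 + 96/761) + 482004 = -780690/761 + 482004 = 366024354/761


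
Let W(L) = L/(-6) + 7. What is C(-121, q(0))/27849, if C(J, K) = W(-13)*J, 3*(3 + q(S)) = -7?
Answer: -6655/167094 ≈ -0.039828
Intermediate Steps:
q(S) = -16/3 (q(S) = -3 + (1/3)*(-7) = -3 - 7/3 = -16/3)
W(L) = 7 - L/6 (W(L) = L*(-1/6) + 7 = -L/6 + 7 = 7 - L/6)
C(J, K) = 55*J/6 (C(J, K) = (7 - 1/6*(-13))*J = (7 + 13/6)*J = 55*J/6)
C(-121, q(0))/27849 = ((55/6)*(-121))/27849 = -6655/6*1/27849 = -6655/167094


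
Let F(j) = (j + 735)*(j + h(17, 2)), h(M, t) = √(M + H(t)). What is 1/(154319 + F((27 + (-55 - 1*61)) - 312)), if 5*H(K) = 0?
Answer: 20385/413651773 - 334*√17/413651773 ≈ 4.5951e-5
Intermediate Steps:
H(K) = 0 (H(K) = (⅕)*0 = 0)
h(M, t) = √M (h(M, t) = √(M + 0) = √M)
F(j) = (735 + j)*(j + √17) (F(j) = (j + 735)*(j + √17) = (735 + j)*(j + √17))
1/(154319 + F((27 + (-55 - 1*61)) - 312)) = 1/(154319 + (((27 + (-55 - 1*61)) - 312)² + 735*((27 + (-55 - 1*61)) - 312) + 735*√17 + ((27 + (-55 - 1*61)) - 312)*√17)) = 1/(154319 + (((27 + (-55 - 61)) - 312)² + 735*((27 + (-55 - 61)) - 312) + 735*√17 + ((27 + (-55 - 61)) - 312)*√17)) = 1/(154319 + (((27 - 116) - 312)² + 735*((27 - 116) - 312) + 735*√17 + ((27 - 116) - 312)*√17)) = 1/(154319 + ((-89 - 312)² + 735*(-89 - 312) + 735*√17 + (-89 - 312)*√17)) = 1/(154319 + ((-401)² + 735*(-401) + 735*√17 - 401*√17)) = 1/(154319 + (160801 - 294735 + 735*√17 - 401*√17)) = 1/(154319 + (-133934 + 334*√17)) = 1/(20385 + 334*√17)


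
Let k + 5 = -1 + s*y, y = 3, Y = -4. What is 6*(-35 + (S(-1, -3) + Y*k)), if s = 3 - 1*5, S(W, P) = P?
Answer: 60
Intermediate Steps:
s = -2 (s = 3 - 5 = -2)
k = -12 (k = -5 + (-1 - 2*3) = -5 + (-1 - 6) = -5 - 7 = -12)
6*(-35 + (S(-1, -3) + Y*k)) = 6*(-35 + (-3 - 4*(-12))) = 6*(-35 + (-3 + 48)) = 6*(-35 + 45) = 6*10 = 60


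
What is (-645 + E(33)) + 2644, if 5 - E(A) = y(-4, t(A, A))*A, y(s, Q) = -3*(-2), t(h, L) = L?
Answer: 1806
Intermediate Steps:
y(s, Q) = 6
E(A) = 5 - 6*A
(-645 + E(33)) + 2644 = (-645 + (5 - 6*33)) + 2644 = (-645 + (5 - 198)) + 2644 = (-645 - 193) + 2644 = -838 + 2644 = 1806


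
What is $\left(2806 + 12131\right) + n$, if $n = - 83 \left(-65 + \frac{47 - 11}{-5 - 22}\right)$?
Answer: $\frac{61328}{3} \approx 20443.0$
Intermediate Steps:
$n = \frac{16517}{3}$ ($n = - 83 \left(-65 + \frac{36}{-27}\right) = - 83 \left(-65 + 36 \left(- \frac{1}{27}\right)\right) = - 83 \left(-65 - \frac{4}{3}\right) = \left(-83\right) \left(- \frac{199}{3}\right) = \frac{16517}{3} \approx 5505.7$)
$\left(2806 + 12131\right) + n = \left(2806 + 12131\right) + \frac{16517}{3} = 14937 + \frac{16517}{3} = \frac{61328}{3}$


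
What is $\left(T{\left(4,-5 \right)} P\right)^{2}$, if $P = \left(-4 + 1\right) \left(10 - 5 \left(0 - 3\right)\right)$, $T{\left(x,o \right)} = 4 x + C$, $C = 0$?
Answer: $1440000$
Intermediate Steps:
$T{\left(x,o \right)} = 4 x$ ($T{\left(x,o \right)} = 4 x + 0 = 4 x$)
$P = -75$ ($P = - 3 \left(10 - -15\right) = - 3 \left(10 + 15\right) = \left(-3\right) 25 = -75$)
$\left(T{\left(4,-5 \right)} P\right)^{2} = \left(4 \cdot 4 \left(-75\right)\right)^{2} = \left(16 \left(-75\right)\right)^{2} = \left(-1200\right)^{2} = 1440000$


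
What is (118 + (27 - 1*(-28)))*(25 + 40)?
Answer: 11245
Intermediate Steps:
(118 + (27 - 1*(-28)))*(25 + 40) = (118 + (27 + 28))*65 = (118 + 55)*65 = 173*65 = 11245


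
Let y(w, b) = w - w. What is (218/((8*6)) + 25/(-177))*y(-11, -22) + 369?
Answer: 369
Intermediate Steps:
y(w, b) = 0
(218/((8*6)) + 25/(-177))*y(-11, -22) + 369 = (218/((8*6)) + 25/(-177))*0 + 369 = (218/48 + 25*(-1/177))*0 + 369 = (218*(1/48) - 25/177)*0 + 369 = (109/24 - 25/177)*0 + 369 = (2077/472)*0 + 369 = 0 + 369 = 369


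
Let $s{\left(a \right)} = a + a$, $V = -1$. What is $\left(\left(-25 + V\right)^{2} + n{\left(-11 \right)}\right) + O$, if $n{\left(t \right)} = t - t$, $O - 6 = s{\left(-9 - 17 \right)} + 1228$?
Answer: $1858$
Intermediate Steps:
$s{\left(a \right)} = 2 a$
$O = 1182$ ($O = 6 + \left(2 \left(-9 - 17\right) + 1228\right) = 6 + \left(2 \left(-26\right) + 1228\right) = 6 + \left(-52 + 1228\right) = 6 + 1176 = 1182$)
$n{\left(t \right)} = 0$
$\left(\left(-25 + V\right)^{2} + n{\left(-11 \right)}\right) + O = \left(\left(-25 - 1\right)^{2} + 0\right) + 1182 = \left(\left(-26\right)^{2} + 0\right) + 1182 = \left(676 + 0\right) + 1182 = 676 + 1182 = 1858$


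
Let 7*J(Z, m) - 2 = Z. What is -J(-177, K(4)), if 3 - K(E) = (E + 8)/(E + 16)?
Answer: 25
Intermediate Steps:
K(E) = 3 - (8 + E)/(16 + E) (K(E) = 3 - (E + 8)/(E + 16) = 3 - (8 + E)/(16 + E))
J(Z, m) = 2/7 + Z/7
-J(-177, K(4)) = -(2/7 + (1/7)*(-177)) = -(2/7 - 177/7) = -1*(-25) = 25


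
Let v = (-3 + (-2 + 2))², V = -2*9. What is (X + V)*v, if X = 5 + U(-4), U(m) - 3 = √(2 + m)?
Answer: -90 + 9*I*√2 ≈ -90.0 + 12.728*I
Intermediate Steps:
U(m) = 3 + √(2 + m)
X = 8 + I*√2 (X = 5 + (3 + √(2 - 4)) = 5 + (3 + √(-2)) = 5 + (3 + I*√2) = 8 + I*√2 ≈ 8.0 + 1.4142*I)
V = -18
v = 9 (v = (-3 + 0)² = (-3)² = 9)
(X + V)*v = ((8 + I*√2) - 18)*9 = (-10 + I*√2)*9 = -90 + 9*I*√2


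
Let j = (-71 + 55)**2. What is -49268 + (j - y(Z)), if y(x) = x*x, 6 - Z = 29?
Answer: -49541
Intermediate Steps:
Z = -23 (Z = 6 - 1*29 = 6 - 29 = -23)
y(x) = x**2
j = 256 (j = (-16)**2 = 256)
-49268 + (j - y(Z)) = -49268 + (256 - 1*(-23)**2) = -49268 + (256 - 1*529) = -49268 + (256 - 529) = -49268 - 273 = -49541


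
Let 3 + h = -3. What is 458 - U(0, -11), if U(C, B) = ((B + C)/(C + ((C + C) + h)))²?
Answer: 16367/36 ≈ 454.64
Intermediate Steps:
h = -6 (h = -3 - 3 = -6)
U(C, B) = (B + C)²/(-6 + 3*C)² (U(C, B) = ((B + C)/(C + ((C + C) - 6)))² = ((B + C)/(C + (2*C - 6)))² = ((B + C)/(C + (-6 + 2*C)))² = ((B + C)/(-6 + 3*C))² = (B + C)²/(-6 + 3*C)²)
458 - U(0, -11) = 458 - (-11 + 0)²/(9*(-2 + 0)²) = 458 - (-11)²/(9*(-2)²) = 458 - 121/(9*4) = 458 - 1*121/36 = 458 - 121/36 = 16367/36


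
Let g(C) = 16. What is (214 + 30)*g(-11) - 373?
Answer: 3531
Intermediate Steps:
(214 + 30)*g(-11) - 373 = (214 + 30)*16 - 373 = 244*16 - 373 = 3904 - 373 = 3531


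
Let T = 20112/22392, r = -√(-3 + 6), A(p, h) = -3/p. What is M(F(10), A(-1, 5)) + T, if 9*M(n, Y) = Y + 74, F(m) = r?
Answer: 26461/2799 ≈ 9.4537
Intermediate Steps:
r = -√3 ≈ -1.7320
F(m) = -√3
T = 838/933 (T = 20112*(1/22392) = 838/933 ≈ 0.89818)
M(n, Y) = 74/9 + Y/9 (M(n, Y) = (Y + 74)/9 = (74 + Y)/9 = 74/9 + Y/9)
M(F(10), A(-1, 5)) + T = (74/9 + (-3/(-1))/9) + 838/933 = (74/9 + (-3*(-1))/9) + 838/933 = (74/9 + (⅑)*3) + 838/933 = (74/9 + ⅓) + 838/933 = 77/9 + 838/933 = 26461/2799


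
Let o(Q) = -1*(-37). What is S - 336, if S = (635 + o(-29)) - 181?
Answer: 155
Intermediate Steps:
o(Q) = 37
S = 491 (S = (635 + 37) - 181 = 672 - 181 = 491)
S - 336 = 491 - 336 = 155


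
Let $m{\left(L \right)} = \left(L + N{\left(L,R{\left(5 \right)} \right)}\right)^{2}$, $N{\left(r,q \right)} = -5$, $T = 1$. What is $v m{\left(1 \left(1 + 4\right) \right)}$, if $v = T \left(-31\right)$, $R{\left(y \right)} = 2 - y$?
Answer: $0$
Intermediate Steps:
$m{\left(L \right)} = \left(-5 + L\right)^{2}$ ($m{\left(L \right)} = \left(L - 5\right)^{2} = \left(-5 + L\right)^{2}$)
$v = -31$ ($v = 1 \left(-31\right) = -31$)
$v m{\left(1 \left(1 + 4\right) \right)} = - 31 \left(-5 + 1 \left(1 + 4\right)\right)^{2} = - 31 \left(-5 + 1 \cdot 5\right)^{2} = - 31 \left(-5 + 5\right)^{2} = - 31 \cdot 0^{2} = \left(-31\right) 0 = 0$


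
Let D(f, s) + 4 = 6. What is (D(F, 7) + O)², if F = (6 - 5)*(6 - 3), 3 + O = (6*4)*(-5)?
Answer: 14641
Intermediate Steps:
O = -123 (O = -3 + (6*4)*(-5) = -3 + 24*(-5) = -3 - 120 = -123)
F = 3 (F = 1*3 = 3)
D(f, s) = 2 (D(f, s) = -4 + 6 = 2)
(D(F, 7) + O)² = (2 - 123)² = (-121)² = 14641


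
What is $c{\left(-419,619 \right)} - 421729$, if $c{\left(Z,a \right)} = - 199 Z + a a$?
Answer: $44813$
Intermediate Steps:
$c{\left(Z,a \right)} = a^{2} - 199 Z$ ($c{\left(Z,a \right)} = - 199 Z + a^{2} = a^{2} - 199 Z$)
$c{\left(-419,619 \right)} - 421729 = \left(619^{2} - -83381\right) - 421729 = \left(383161 + 83381\right) - 421729 = 466542 - 421729 = 44813$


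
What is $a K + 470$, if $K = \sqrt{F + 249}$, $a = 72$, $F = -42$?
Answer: $470 + 216 \sqrt{23} \approx 1505.9$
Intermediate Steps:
$K = 3 \sqrt{23}$ ($K = \sqrt{-42 + 249} = \sqrt{207} = 3 \sqrt{23} \approx 14.387$)
$a K + 470 = 72 \cdot 3 \sqrt{23} + 470 = 216 \sqrt{23} + 470 = 470 + 216 \sqrt{23}$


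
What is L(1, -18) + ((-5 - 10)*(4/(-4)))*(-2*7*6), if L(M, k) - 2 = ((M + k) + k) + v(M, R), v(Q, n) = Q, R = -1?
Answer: -1292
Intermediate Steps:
L(M, k) = 2 + 2*M + 2*k (L(M, k) = 2 + (((M + k) + k) + M) = 2 + ((M + 2*k) + M) = 2 + (2*M + 2*k) = 2 + 2*M + 2*k)
L(1, -18) + ((-5 - 10)*(4/(-4)))*(-2*7*6) = (2 + 2*1 + 2*(-18)) + ((-5 - 10)*(4/(-4)))*(-2*7*6) = (2 + 2 - 36) + (-60*(-1)/4)*(-14*6) = -32 - 15*(-1)*(-84) = -32 + 15*(-84) = -32 - 1260 = -1292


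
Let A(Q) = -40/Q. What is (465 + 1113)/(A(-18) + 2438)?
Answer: 7101/10981 ≈ 0.64666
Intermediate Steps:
(465 + 1113)/(A(-18) + 2438) = (465 + 1113)/(-40/(-18) + 2438) = 1578/(-40*(-1/18) + 2438) = 1578/(20/9 + 2438) = 1578/(21962/9) = 1578*(9/21962) = 7101/10981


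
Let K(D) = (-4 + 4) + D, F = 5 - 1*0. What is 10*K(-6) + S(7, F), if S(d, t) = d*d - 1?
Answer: -12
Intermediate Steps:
F = 5 (F = 5 + 0 = 5)
K(D) = D (K(D) = 0 + D = D)
S(d, t) = -1 + d² (S(d, t) = d² - 1 = -1 + d²)
10*K(-6) + S(7, F) = 10*(-6) + (-1 + 7²) = -60 + (-1 + 49) = -60 + 48 = -12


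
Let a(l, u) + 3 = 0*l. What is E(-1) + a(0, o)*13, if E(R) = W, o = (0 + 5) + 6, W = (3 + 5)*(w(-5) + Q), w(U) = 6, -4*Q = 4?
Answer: 1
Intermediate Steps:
Q = -1 (Q = -¼*4 = -1)
W = 40 (W = (3 + 5)*(6 - 1) = 8*5 = 40)
o = 11 (o = 5 + 6 = 11)
a(l, u) = -3 (a(l, u) = -3 + 0*l = -3 + 0 = -3)
E(R) = 40
E(-1) + a(0, o)*13 = 40 - 3*13 = 40 - 39 = 1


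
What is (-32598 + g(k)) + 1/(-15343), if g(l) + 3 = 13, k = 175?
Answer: -499997685/15343 ≈ -32588.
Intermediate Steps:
g(l) = 10 (g(l) = -3 + 13 = 10)
(-32598 + g(k)) + 1/(-15343) = (-32598 + 10) + 1/(-15343) = -32588 - 1/15343 = -499997685/15343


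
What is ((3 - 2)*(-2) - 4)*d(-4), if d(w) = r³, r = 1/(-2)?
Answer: ¾ ≈ 0.75000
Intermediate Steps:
r = -½ ≈ -0.50000
d(w) = -⅛ (d(w) = (-½)³ = -⅛)
((3 - 2)*(-2) - 4)*d(-4) = ((3 - 2)*(-2) - 4)*(-⅛) = (1*(-2) - 4)*(-⅛) = (-2 - 4)*(-⅛) = -6*(-⅛) = ¾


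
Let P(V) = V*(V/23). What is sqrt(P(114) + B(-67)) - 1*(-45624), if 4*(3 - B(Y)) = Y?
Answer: 45624 + sqrt(1237423)/46 ≈ 45648.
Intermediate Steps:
B(Y) = 3 - Y/4
P(V) = V**2/23 (P(V) = V*(V*(1/23)) = V*(V/23) = V**2/23)
sqrt(P(114) + B(-67)) - 1*(-45624) = sqrt((1/23)*114**2 + (3 - 1/4*(-67))) - 1*(-45624) = sqrt((1/23)*12996 + (3 + 67/4)) + 45624 = sqrt(12996/23 + 79/4) + 45624 = sqrt(53801/92) + 45624 = sqrt(1237423)/46 + 45624 = 45624 + sqrt(1237423)/46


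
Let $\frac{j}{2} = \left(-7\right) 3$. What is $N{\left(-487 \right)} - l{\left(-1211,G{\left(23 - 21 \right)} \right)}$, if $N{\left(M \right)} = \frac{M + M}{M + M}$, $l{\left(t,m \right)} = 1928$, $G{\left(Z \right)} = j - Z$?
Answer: $-1927$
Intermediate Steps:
$j = -42$ ($j = 2 \left(\left(-7\right) 3\right) = 2 \left(-21\right) = -42$)
$G{\left(Z \right)} = -42 - Z$
$N{\left(M \right)} = 1$ ($N{\left(M \right)} = \frac{2 M}{2 M} = 2 M \frac{1}{2 M} = 1$)
$N{\left(-487 \right)} - l{\left(-1211,G{\left(23 - 21 \right)} \right)} = 1 - 1928 = -1927$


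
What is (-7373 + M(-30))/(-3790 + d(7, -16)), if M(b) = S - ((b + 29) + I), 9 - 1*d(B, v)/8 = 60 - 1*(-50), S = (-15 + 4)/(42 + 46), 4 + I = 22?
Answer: 59121/36784 ≈ 1.6072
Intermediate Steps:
I = 18 (I = -4 + 22 = 18)
S = -1/8 (S = -11/88 = -11*1/88 = -1/8 ≈ -0.12500)
d(B, v) = -808 (d(B, v) = 72 - 8*(60 - 1*(-50)) = 72 - 8*(60 + 50) = 72 - 8*110 = 72 - 880 = -808)
M(b) = -377/8 - b (M(b) = -1/8 - ((b + 29) + 18) = -1/8 - ((29 + b) + 18) = -1/8 - (47 + b) = -1/8 + (-47 - b) = -377/8 - b)
(-7373 + M(-30))/(-3790 + d(7, -16)) = (-7373 + (-377/8 - 1*(-30)))/(-3790 - 808) = (-7373 + (-377/8 + 30))/(-4598) = (-7373 - 137/8)*(-1/4598) = -59121/8*(-1/4598) = 59121/36784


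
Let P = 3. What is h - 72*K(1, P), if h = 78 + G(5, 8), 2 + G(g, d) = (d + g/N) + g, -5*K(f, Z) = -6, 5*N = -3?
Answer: -86/15 ≈ -5.7333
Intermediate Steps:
N = -⅗ (N = (⅕)*(-3) = -⅗ ≈ -0.60000)
K(f, Z) = 6/5 (K(f, Z) = -⅕*(-6) = 6/5)
G(g, d) = -2 + d - 2*g/3 (G(g, d) = -2 + ((d + g/(-⅗)) + g) = -2 + ((d + g*(-5/3)) + g) = -2 + ((d - 5*g/3) + g) = -2 + (d - 2*g/3) = -2 + d - 2*g/3)
h = 242/3 (h = 78 + (-2 + 8 - ⅔*5) = 78 + (-2 + 8 - 10/3) = 78 + 8/3 = 242/3 ≈ 80.667)
h - 72*K(1, P) = 242/3 - 72*6/5 = 242/3 - 432/5 = -86/15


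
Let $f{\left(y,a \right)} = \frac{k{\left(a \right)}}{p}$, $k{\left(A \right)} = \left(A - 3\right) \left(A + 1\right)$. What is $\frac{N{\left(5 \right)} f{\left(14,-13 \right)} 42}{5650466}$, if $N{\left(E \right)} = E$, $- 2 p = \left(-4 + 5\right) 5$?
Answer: $- \frac{8064}{2825233} \approx -0.0028543$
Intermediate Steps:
$k{\left(A \right)} = \left(1 + A\right) \left(-3 + A\right)$ ($k{\left(A \right)} = \left(-3 + A\right) \left(1 + A\right) = \left(1 + A\right) \left(-3 + A\right)$)
$p = - \frac{5}{2}$ ($p = - \frac{\left(-4 + 5\right) 5}{2} = - \frac{1 \cdot 5}{2} = \left(- \frac{1}{2}\right) 5 = - \frac{5}{2} \approx -2.5$)
$f{\left(y,a \right)} = \frac{6}{5} - \frac{2 a^{2}}{5} + \frac{4 a}{5}$ ($f{\left(y,a \right)} = \frac{-3 + a^{2} - 2 a}{- \frac{5}{2}} = \left(-3 + a^{2} - 2 a\right) \left(- \frac{2}{5}\right) = \frac{6}{5} - \frac{2 a^{2}}{5} + \frac{4 a}{5}$)
$\frac{N{\left(5 \right)} f{\left(14,-13 \right)} 42}{5650466} = \frac{5 \left(\frac{6}{5} - \frac{2 \left(-13\right)^{2}}{5} + \frac{4}{5} \left(-13\right)\right) 42}{5650466} = 5 \left(\frac{6}{5} - \frac{338}{5} - \frac{52}{5}\right) 42 \cdot \frac{1}{5650466} = 5 \left(- \frac{384}{5}\right) 42 \cdot \frac{1}{5650466} = \left(-384\right) 42 \cdot \frac{1}{5650466} = \left(-16128\right) \frac{1}{5650466} = - \frac{8064}{2825233}$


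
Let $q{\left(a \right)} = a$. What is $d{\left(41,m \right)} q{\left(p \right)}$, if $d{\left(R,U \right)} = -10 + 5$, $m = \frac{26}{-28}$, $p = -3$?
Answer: $15$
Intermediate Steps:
$m = - \frac{13}{14}$ ($m = 26 \left(- \frac{1}{28}\right) = - \frac{13}{14} \approx -0.92857$)
$d{\left(R,U \right)} = -5$
$d{\left(41,m \right)} q{\left(p \right)} = \left(-5\right) \left(-3\right) = 15$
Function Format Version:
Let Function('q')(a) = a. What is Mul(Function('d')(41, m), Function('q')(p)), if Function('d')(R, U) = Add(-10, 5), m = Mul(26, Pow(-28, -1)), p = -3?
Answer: 15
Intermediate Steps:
m = Rational(-13, 14) (m = Mul(26, Rational(-1, 28)) = Rational(-13, 14) ≈ -0.92857)
Function('d')(R, U) = -5
Mul(Function('d')(41, m), Function('q')(p)) = Mul(-5, -3) = 15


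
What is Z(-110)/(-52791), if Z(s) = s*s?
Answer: -12100/52791 ≈ -0.22921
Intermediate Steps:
Z(s) = s**2
Z(-110)/(-52791) = (-110)**2/(-52791) = 12100*(-1/52791) = -12100/52791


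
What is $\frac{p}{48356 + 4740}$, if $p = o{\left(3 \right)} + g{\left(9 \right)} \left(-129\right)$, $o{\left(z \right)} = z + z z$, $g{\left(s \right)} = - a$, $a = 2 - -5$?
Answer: $\frac{915}{53096} \approx 0.017233$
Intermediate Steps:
$a = 7$ ($a = 2 + 5 = 7$)
$g{\left(s \right)} = -7$ ($g{\left(s \right)} = \left(-1\right) 7 = -7$)
$o{\left(z \right)} = z + z^{2}$
$p = 915$ ($p = 3 \left(1 + 3\right) - -903 = 3 \cdot 4 + 903 = 12 + 903 = 915$)
$\frac{p}{48356 + 4740} = \frac{915}{48356 + 4740} = \frac{915}{53096}$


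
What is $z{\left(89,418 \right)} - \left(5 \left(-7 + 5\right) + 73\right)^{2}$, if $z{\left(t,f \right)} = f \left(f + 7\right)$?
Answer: $173681$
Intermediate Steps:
$z{\left(t,f \right)} = f \left(7 + f\right)$
$z{\left(89,418 \right)} - \left(5 \left(-7 + 5\right) + 73\right)^{2} = 418 \left(7 + 418\right) - \left(5 \left(-7 + 5\right) + 73\right)^{2} = 418 \cdot 425 - \left(5 \left(-2\right) + 73\right)^{2} = 177650 - \left(-10 + 73\right)^{2} = 177650 - 63^{2} = 177650 - 3969 = 173681$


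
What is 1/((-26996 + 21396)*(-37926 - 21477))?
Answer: 1/332656800 ≈ 3.0061e-9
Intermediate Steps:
1/((-26996 + 21396)*(-37926 - 21477)) = 1/(-5600*(-59403)) = 1/332656800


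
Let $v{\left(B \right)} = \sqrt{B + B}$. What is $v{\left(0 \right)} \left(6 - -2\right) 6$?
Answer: $0$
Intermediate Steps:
$v{\left(B \right)} = \sqrt{2} \sqrt{B}$ ($v{\left(B \right)} = \sqrt{2 B} = \sqrt{2} \sqrt{B}$)
$v{\left(0 \right)} \left(6 - -2\right) 6 = \sqrt{2} \sqrt{0} \left(6 - -2\right) 6 = \sqrt{2} \cdot 0 \left(6 + 2\right) 6 = 0 \cdot 8 \cdot 6 = 0 \cdot 6 = 0$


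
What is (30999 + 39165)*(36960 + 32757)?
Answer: 4891623588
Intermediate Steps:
(30999 + 39165)*(36960 + 32757) = 70164*69717 = 4891623588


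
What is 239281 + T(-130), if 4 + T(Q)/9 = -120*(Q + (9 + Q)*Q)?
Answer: -16608755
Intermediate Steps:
T(Q) = -36 - 1080*Q - 1080*Q*(9 + Q) (T(Q) = -36 + 9*(-120*(Q + (9 + Q)*Q)) = -36 + 9*(-120*(Q + Q*(9 + Q))) = -36 + 9*(-120*Q - 120*Q*(9 + Q)) = -36 + (-1080*Q - 1080*Q*(9 + Q)) = -36 - 1080*Q - 1080*Q*(9 + Q))
239281 + T(-130) = 239281 + (-36 - 10800*(-130) - 1080*(-130)²) = 239281 + (-36 + 1404000 - 1080*16900) = 239281 + (-36 + 1404000 - 18252000) = 239281 - 16848036 = -16608755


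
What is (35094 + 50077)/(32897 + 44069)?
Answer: 85171/76966 ≈ 1.1066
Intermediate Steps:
(35094 + 50077)/(32897 + 44069) = 85171/76966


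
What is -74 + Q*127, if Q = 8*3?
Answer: 2974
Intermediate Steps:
Q = 24
-74 + Q*127 = -74 + 24*127 = -74 + 3048 = 2974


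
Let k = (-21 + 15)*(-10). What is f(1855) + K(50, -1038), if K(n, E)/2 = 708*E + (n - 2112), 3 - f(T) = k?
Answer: -1473989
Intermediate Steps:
k = 60 (k = -6*(-10) = 60)
f(T) = -57 (f(T) = 3 - 1*60 = 3 - 60 = -57)
K(n, E) = -4224 + 2*n + 1416*E (K(n, E) = 2*(708*E + (n - 2112)) = 2*(708*E + (-2112 + n)) = 2*(-2112 + n + 708*E) = -4224 + 2*n + 1416*E)
f(1855) + K(50, -1038) = -57 + (-4224 + 2*50 + 1416*(-1038)) = -57 + (-4224 + 100 - 1469808) = -57 - 1473932 = -1473989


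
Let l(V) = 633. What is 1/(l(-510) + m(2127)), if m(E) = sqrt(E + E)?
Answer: 211/132145 - sqrt(4254)/396435 ≈ 0.0014322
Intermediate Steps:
m(E) = sqrt(2)*sqrt(E) (m(E) = sqrt(2*E) = sqrt(2)*sqrt(E))
1/(l(-510) + m(2127)) = 1/(633 + sqrt(2)*sqrt(2127)) = 1/(633 + sqrt(4254))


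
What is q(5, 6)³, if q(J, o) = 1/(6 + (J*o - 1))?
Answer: 1/42875 ≈ 2.3324e-5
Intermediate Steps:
q(J, o) = 1/(5 + J*o) (q(J, o) = 1/(6 + (-1 + J*o)) = 1/(5 + J*o))
q(5, 6)³ = (1/(5 + 5*6))³ = (1/(5 + 30))³ = (1/35)³ = 1/42875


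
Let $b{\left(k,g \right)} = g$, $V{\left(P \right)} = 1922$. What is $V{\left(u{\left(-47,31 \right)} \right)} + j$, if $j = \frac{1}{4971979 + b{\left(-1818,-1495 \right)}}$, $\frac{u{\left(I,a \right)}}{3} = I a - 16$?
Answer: $\frac{9553270249}{4970484} \approx 1922.0$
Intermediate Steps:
$u{\left(I,a \right)} = -48 + 3 I a$ ($u{\left(I,a \right)} = 3 \left(I a - 16\right) = 3 \left(-16 + I a\right) = -48 + 3 I a$)
$j = \frac{1}{4970484}$ ($j = \frac{1}{4971979 - 1495} = \frac{1}{4970484} \approx 2.0119 \cdot 10^{-7}$)
$V{\left(u{\left(-47,31 \right)} \right)} + j = 1922 + \frac{1}{4970484} = \frac{9553270249}{4970484}$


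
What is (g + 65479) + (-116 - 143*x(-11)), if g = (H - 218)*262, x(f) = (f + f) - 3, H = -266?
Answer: -57870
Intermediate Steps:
x(f) = -3 + 2*f (x(f) = 2*f - 3 = -3 + 2*f)
g = -126808 (g = (-266 - 218)*262 = -484*262 = -126808)
(g + 65479) + (-116 - 143*x(-11)) = (-126808 + 65479) + (-116 - 143*(-3 + 2*(-11))) = -61329 + (-116 - 143*(-3 - 22)) = -61329 + (-116 - 143*(-25)) = -61329 + (-116 + 3575) = -61329 + 3459 = -57870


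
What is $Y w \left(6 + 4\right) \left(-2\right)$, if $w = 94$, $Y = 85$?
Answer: $-159800$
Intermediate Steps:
$Y w \left(6 + 4\right) \left(-2\right) = 85 \cdot 94 \left(6 + 4\right) \left(-2\right) = 7990 \cdot 10 \left(-2\right) = 7990 \left(-20\right) = -159800$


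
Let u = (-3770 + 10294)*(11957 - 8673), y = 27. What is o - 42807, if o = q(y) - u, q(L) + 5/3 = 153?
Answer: -64402415/3 ≈ -2.1467e+7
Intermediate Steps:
q(L) = 454/3 (q(L) = -5/3 + 153 = 454/3)
u = 21424816 (u = 6524*3284 = 21424816)
o = -64273994/3 (o = 454/3 - 1*21424816 = 454/3 - 21424816 = -64273994/3 ≈ -2.1425e+7)
o - 42807 = -64273994/3 - 42807 = -64402415/3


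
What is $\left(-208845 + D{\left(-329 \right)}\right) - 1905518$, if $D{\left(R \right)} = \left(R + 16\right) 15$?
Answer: $-2119058$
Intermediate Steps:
$D{\left(R \right)} = 240 + 15 R$ ($D{\left(R \right)} = \left(16 + R\right) 15 = 240 + 15 R$)
$\left(-208845 + D{\left(-329 \right)}\right) - 1905518 = \left(-208845 + \left(240 + 15 \left(-329\right)\right)\right) - 1905518 = \left(-208845 + \left(240 - 4935\right)\right) - 1905518 = \left(-208845 - 4695\right) - 1905518 = -213540 - 1905518 = -2119058$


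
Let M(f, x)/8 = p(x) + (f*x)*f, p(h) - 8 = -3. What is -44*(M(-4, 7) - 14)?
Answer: -40568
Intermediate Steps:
p(h) = 5 (p(h) = 8 - 3 = 5)
M(f, x) = 40 + 8*x*f**2 (M(f, x) = 8*(5 + (f*x)*f) = 8*(5 + x*f**2) = 40 + 8*x*f**2)
-44*(M(-4, 7) - 14) = -44*((40 + 8*7*(-4)**2) - 14) = -44*((40 + 8*7*16) - 14) = -44*((40 + 896) - 14) = -44*(936 - 14) = -44*922 = -40568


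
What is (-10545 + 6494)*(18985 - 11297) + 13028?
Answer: -31131060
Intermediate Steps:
(-10545 + 6494)*(18985 - 11297) + 13028 = -4051*7688 + 13028 = -31144088 + 13028 = -31131060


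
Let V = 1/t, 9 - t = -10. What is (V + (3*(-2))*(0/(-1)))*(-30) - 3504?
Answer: -66606/19 ≈ -3505.6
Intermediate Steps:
t = 19 (t = 9 - 1*(-10) = 9 + 10 = 19)
V = 1/19 ≈ 0.052632
(V + (3*(-2))*(0/(-1)))*(-30) - 3504 = (1/19 + (3*(-2))*(0/(-1)))*(-30) - 3504 = (1/19 - 0*(-1))*(-30) - 3504 = (1/19 - 6*0)*(-30) - 3504 = (1/19 + 0)*(-30) - 3504 = (1/19)*(-30) - 3504 = -30/19 - 3504 = -66606/19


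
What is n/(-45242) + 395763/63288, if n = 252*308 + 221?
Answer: 2163160265/477212616 ≈ 4.5329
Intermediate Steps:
n = 77837 (n = 77616 + 221 = 77837)
n/(-45242) + 395763/63288 = 77837/(-45242) + 395763/63288 = 77837*(-1/45242) + 395763*(1/63288) = -77837/45242 + 131921/21096 = 2163160265/477212616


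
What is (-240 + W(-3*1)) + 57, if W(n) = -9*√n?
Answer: -183 - 9*I*√3 ≈ -183.0 - 15.588*I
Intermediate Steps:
(-240 + W(-3*1)) + 57 = (-240 - 9*I*√3) + 57 = -183 - 9*I*√3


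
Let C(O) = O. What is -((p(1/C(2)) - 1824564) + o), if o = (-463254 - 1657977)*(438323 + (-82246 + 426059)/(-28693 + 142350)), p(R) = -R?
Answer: 211354869828175841/227314 ≈ 9.2979e+11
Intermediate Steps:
o = -105677227539560544/113657 (o = -2121231*(438323 + 343813/113657) = -2121231*49818821024/113657 = -105677227539560544/113657 ≈ -9.2979e+11)
-((p(1/C(2)) - 1824564) + o) = -((-1/2 - 1824564) - 105677227539560544/113657) = -((-1*½ - 1824564) - 105677227539560544/113657) = -((-½ - 1824564) - 105677227539560544/113657) = -(-3649129/2 - 105677227539560544/113657) = -1*(-211354869828175841/227314) = 211354869828175841/227314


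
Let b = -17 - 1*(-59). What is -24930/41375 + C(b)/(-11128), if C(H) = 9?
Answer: -55558683/92084200 ≈ -0.60335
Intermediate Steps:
b = 42 (b = -17 + 59 = 42)
-24930/41375 + C(b)/(-11128) = -24930/41375 + 9/(-11128) = -24930*1/41375 + 9*(-1/11128) = -4986/8275 - 9/11128 = -55558683/92084200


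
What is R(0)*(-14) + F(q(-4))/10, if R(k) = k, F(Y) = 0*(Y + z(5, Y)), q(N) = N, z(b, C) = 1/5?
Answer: 0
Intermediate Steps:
z(b, C) = 1/5
F(Y) = 0 (F(Y) = 0*(Y + 1/5) = 0*(1/5 + Y) = 0)
R(0)*(-14) + F(q(-4))/10 = 0*(-14) + 0/10 = 0 + 0*(1/10) = 0 + 0 = 0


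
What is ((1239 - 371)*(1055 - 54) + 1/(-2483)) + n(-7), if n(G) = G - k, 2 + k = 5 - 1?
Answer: 2157376896/2483 ≈ 8.6886e+5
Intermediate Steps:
k = 2 (k = -2 + (5 - 1) = -2 + 4 = 2)
n(G) = -2 + G (n(G) = G - 1*2 = G - 2 = -2 + G)
((1239 - 371)*(1055 - 54) + 1/(-2483)) + n(-7) = ((1239 - 371)*(1055 - 54) + 1/(-2483)) + (-2 - 7) = (868*1001 - 1/2483) - 9 = (868868 - 1/2483) - 9 = 2157399243/2483 - 9 = 2157376896/2483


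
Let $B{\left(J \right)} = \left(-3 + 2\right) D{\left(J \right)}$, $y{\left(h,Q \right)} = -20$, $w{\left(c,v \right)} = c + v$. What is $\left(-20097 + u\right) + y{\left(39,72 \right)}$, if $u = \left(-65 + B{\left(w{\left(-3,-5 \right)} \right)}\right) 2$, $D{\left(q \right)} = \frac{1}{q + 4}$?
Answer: $- \frac{40493}{2} \approx -20247.0$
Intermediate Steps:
$D{\left(q \right)} = \frac{1}{4 + q}$
$B{\left(J \right)} = - \frac{1}{4 + J}$ ($B{\left(J \right)} = \frac{-3 + 2}{4 + J} = - \frac{1}{4 + J}$)
$u = - \frac{259}{2}$ ($u = \left(-65 - \frac{1}{4 - 8}\right) 2 = \left(-65 - \frac{1}{-4}\right) 2 = \left(-65 - - \frac{1}{4}\right) 2 = \left(-65 + \frac{1}{4}\right) 2 = \left(- \frac{259}{4}\right) 2 = - \frac{259}{2} \approx -129.5$)
$\left(-20097 + u\right) + y{\left(39,72 \right)} = \left(-20097 - \frac{259}{2}\right) - 20 = - \frac{40453}{2} - 20 = - \frac{40493}{2}$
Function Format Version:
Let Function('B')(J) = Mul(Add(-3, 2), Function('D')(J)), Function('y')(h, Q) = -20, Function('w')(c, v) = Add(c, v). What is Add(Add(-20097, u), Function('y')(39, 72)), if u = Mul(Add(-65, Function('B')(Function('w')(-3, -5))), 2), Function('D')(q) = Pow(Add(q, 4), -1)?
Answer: Rational(-40493, 2) ≈ -20247.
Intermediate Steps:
Function('D')(q) = Pow(Add(4, q), -1)
Function('B')(J) = Mul(-1, Pow(Add(4, J), -1)) (Function('B')(J) = Mul(Add(-3, 2), Pow(Add(4, J), -1)) = Mul(-1, Pow(Add(4, J), -1)))
u = Rational(-259, 2) (u = Mul(Add(-65, Mul(-1, Pow(Add(4, Add(-3, -5)), -1))), 2) = Mul(Add(-65, Mul(-1, Pow(Add(4, -8), -1))), 2) = Mul(Add(-65, Mul(-1, Pow(-4, -1))), 2) = Mul(Add(-65, Mul(-1, Rational(-1, 4))), 2) = Mul(Add(-65, Rational(1, 4)), 2) = Mul(Rational(-259, 4), 2) = Rational(-259, 2) ≈ -129.50)
Add(Add(-20097, u), Function('y')(39, 72)) = Add(Add(-20097, Rational(-259, 2)), -20) = Add(Rational(-40453, 2), -20) = Rational(-40493, 2)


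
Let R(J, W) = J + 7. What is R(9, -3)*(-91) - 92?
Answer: -1548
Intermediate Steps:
R(J, W) = 7 + J
R(9, -3)*(-91) - 92 = (7 + 9)*(-91) - 92 = 16*(-91) - 92 = -1456 - 92 = -1548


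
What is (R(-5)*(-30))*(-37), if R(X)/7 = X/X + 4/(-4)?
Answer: 0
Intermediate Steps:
R(X) = 0 (R(X) = 7*(X/X + 4/(-4)) = 7*(1 + 4*(-¼)) = 7*(1 - 1) = 7*0 = 0)
(R(-5)*(-30))*(-37) = (0*(-30))*(-37) = 0*(-37) = 0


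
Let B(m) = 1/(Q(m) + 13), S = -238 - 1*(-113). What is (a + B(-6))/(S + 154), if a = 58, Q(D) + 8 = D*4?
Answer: 1101/551 ≈ 1.9982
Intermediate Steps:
Q(D) = -8 + 4*D (Q(D) = -8 + D*4 = -8 + 4*D)
S = -125 (S = -238 + 113 = -125)
B(m) = 1/(5 + 4*m) (B(m) = 1/((-8 + 4*m) + 13) = 1/(5 + 4*m))
(a + B(-6))/(S + 154) = (58 + 1/(5 + 4*(-6)))/(-125 + 154) = (58 + 1/(5 - 24))/29 = (58 + 1/(-19))*(1/29) = (58 - 1/19)*(1/29) = (1101/19)*(1/29) = 1101/551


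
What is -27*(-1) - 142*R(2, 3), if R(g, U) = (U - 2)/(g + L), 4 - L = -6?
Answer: 91/6 ≈ 15.167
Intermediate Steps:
L = 10 (L = 4 - 1*(-6) = 4 + 6 = 10)
R(g, U) = (-2 + U)/(10 + g) (R(g, U) = (U - 2)/(g + 10) = (-2 + U)/(10 + g))
-27*(-1) - 142*R(2, 3) = -27*(-1) - 142*(-2 + 3)/(10 + 2) = 27 - 142/12 = 27 - 71/6 = 91/6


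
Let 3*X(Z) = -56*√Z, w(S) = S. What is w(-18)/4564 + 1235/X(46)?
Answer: -9/2282 - 3705*√46/2576 ≈ -9.7588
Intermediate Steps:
X(Z) = -56*√Z/3 (X(Z) = (-56*√Z)/3 = -56*√Z/3)
w(-18)/4564 + 1235/X(46) = -18/4564 + 1235/((-56*√46/3)) = -18*1/4564 + 1235*(-3*√46/2576) = -9/2282 - 3705*√46/2576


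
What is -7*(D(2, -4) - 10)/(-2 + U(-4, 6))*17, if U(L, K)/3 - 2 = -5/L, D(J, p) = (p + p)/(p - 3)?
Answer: 136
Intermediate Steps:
D(J, p) = 2*p/(-3 + p) (D(J, p) = (2*p)/(-3 + p) = 2*p/(-3 + p))
U(L, K) = 6 - 15/L (U(L, K) = 6 + 3*(-5/L) = 6 - 15/L)
-7*(D(2, -4) - 10)/(-2 + U(-4, 6))*17 = -7*(2*(-4)/(-3 - 4) - 10)/(-2 + (6 - 15/(-4)))*17 = -7*(2*(-4)/(-7) - 10)/(-2 + (6 - 15*(-¼)))*17 = -7*(2*(-4)*(-⅐) - 10)/(-2 + (6 + 15/4))*17 = -7*(8/7 - 10)/(-2 + 39/4)*17 = -(-62)/31/4*17 = -(-62)*4/31*17 = -7*(-8/7)*17 = 8*17 = 136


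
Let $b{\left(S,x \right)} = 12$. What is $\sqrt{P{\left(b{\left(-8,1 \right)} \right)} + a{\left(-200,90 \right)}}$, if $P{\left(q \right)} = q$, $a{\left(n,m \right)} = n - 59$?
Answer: $i \sqrt{247} \approx 15.716 i$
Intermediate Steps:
$a{\left(n,m \right)} = -59 + n$
$\sqrt{P{\left(b{\left(-8,1 \right)} \right)} + a{\left(-200,90 \right)}} = \sqrt{12 - 259} = \sqrt{-247} = i \sqrt{247}$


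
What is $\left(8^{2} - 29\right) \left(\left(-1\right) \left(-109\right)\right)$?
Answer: $3815$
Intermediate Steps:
$\left(8^{2} - 29\right) \left(\left(-1\right) \left(-109\right)\right) = \left(64 - 29\right) 109 = 35 \cdot 109 = 3815$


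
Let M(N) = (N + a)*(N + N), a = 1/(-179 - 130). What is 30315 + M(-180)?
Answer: 9796965/103 ≈ 95116.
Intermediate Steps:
a = -1/309 (a = 1/(-309) = -1/309 ≈ -0.0032362)
M(N) = 2*N*(-1/309 + N) (M(N) = (N - 1/309)*(N + N) = (-1/309 + N)*(2*N) = 2*N*(-1/309 + N))
30315 + M(-180) = 30315 + (2/309)*(-180)*(-1 + 309*(-180)) = 30315 + (2/309)*(-180)*(-1 - 55620) = 30315 + (2/309)*(-180)*(-55621) = 30315 + 6674520/103 = 9796965/103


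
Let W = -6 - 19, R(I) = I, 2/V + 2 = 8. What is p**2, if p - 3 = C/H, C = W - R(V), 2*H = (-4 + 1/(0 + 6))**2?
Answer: 56169/279841 ≈ 0.20072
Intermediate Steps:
V = 1/3 (V = 2/(-2 + 8) = 2/6 = 2*(1/6) = 1/3 ≈ 0.33333)
W = -25
H = 529/72 (H = (-4 + 1/(0 + 6))**2/2 = (-4 + 1/6)**2/2 = (-23/6)**2/2 = (1/2)*(529/36) = 529/72 ≈ 7.3472)
C = -76/3 (C = -25 - 1*1/3 = -25 - 1/3 = -76/3 ≈ -25.333)
p = -237/529 (p = 3 - 76/(3*529/72) = 3 - 76/3*72/529 = 3 - 1824/529 = -237/529 ≈ -0.44802)
p**2 = (-237/529)**2 = 56169/279841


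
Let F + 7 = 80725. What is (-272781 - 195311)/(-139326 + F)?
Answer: 117023/14652 ≈ 7.9868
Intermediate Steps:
F = 80718 (F = -7 + 80725 = 80718)
(-272781 - 195311)/(-139326 + F) = (-272781 - 195311)/(-139326 + 80718) = -468092/(-58608) = -468092*(-1/58608) = 117023/14652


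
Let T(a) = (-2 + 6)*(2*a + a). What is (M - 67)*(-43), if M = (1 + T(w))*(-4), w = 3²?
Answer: 21629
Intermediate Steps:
w = 9
T(a) = 12*a (T(a) = 4*(3*a) = 12*a)
M = -436 (M = (1 + 12*9)*(-4) = (1 + 108)*(-4) = 109*(-4) = -436)
(M - 67)*(-43) = (-436 - 67)*(-43) = -503*(-43) = 21629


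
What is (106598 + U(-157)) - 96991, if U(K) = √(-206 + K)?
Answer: 9607 + 11*I*√3 ≈ 9607.0 + 19.053*I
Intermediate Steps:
(106598 + U(-157)) - 96991 = (106598 + √(-206 - 157)) - 96991 = (106598 + √(-363)) - 96991 = (106598 + 11*I*√3) - 96991 = 9607 + 11*I*√3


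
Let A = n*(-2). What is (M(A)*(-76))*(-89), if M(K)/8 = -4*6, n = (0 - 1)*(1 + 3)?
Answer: -1298688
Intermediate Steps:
n = -4 (n = -1*4 = -4)
A = 8 (A = -4*(-2) = 8)
M(K) = -192 (M(K) = 8*(-4*6) = 8*(-24) = -192)
(M(A)*(-76))*(-89) = -192*(-76)*(-89) = 14592*(-89) = -1298688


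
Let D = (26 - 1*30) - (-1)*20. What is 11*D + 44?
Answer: 220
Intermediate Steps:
D = 16 (D = (26 - 30) - 1*(-20) = -4 + 20 = 16)
11*D + 44 = 11*16 + 44 = 176 + 44 = 220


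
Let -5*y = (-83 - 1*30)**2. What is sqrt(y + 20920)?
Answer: sqrt(459155)/5 ≈ 135.52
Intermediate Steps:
y = -12769/5 (y = -(-83 - 1*30)**2/5 = -(-83 - 30)**2/5 = -1/5*(-113)**2 = -1/5*12769 = -12769/5 ≈ -2553.8)
sqrt(y + 20920) = sqrt(-12769/5 + 20920) = sqrt(91831/5) = sqrt(459155)/5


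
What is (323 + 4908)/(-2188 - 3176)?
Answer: -5231/5364 ≈ -0.97521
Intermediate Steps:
(323 + 4908)/(-2188 - 3176) = 5231/(-5364) = 5231*(-1/5364) = -5231/5364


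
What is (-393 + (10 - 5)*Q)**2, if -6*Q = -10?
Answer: 1331716/9 ≈ 1.4797e+5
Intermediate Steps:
Q = 5/3 (Q = -1/6*(-10) = 5/3 ≈ 1.6667)
(-393 + (10 - 5)*Q)**2 = (-393 + (10 - 5)*(5/3))**2 = (-393 + 5*(5/3))**2 = (-393 + 25/3)**2 = (-1154/3)**2 = 1331716/9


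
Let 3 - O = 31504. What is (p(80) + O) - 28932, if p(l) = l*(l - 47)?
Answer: -57793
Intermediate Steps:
O = -31501 (O = 3 - 1*31504 = 3 - 31504 = -31501)
p(l) = l*(-47 + l)
(p(80) + O) - 28932 = (80*(-47 + 80) - 31501) - 28932 = (80*33 - 31501) - 28932 = (2640 - 31501) - 28932 = -28861 - 28932 = -57793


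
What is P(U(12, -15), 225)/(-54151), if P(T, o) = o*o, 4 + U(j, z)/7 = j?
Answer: -50625/54151 ≈ -0.93489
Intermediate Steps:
U(j, z) = -28 + 7*j
P(T, o) = o²
P(U(12, -15), 225)/(-54151) = 225²/(-54151) = 50625*(-1/54151) = -50625/54151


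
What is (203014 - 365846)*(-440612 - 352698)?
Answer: 129176253920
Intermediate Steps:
(203014 - 365846)*(-440612 - 352698) = -162832*(-793310) = 129176253920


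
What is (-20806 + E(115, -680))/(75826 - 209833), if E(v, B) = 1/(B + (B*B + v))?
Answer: 9608939009/61889122845 ≈ 0.15526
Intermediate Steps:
E(v, B) = 1/(B + v + B²) (E(v, B) = 1/(B + (B² + v)) = 1/(B + (v + B²)) = 1/(B + v + B²))
(-20806 + E(115, -680))/(75826 - 209833) = (-20806 + 1/(-680 + 115 + (-680)²))/(75826 - 209833) = (-20806 + 1/(-680 + 115 + 462400))/(-134007) = (-20806 + 1/461835)*(-1/134007) = -9608939009/461835*(-1/134007) = 9608939009/61889122845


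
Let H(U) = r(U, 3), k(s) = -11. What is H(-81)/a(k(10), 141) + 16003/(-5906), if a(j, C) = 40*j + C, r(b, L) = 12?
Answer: -4855769/1765894 ≈ -2.7498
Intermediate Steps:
H(U) = 12
a(j, C) = C + 40*j
H(-81)/a(k(10), 141) + 16003/(-5906) = 12/(141 + 40*(-11)) + 16003/(-5906) = 12/(141 - 440) + 16003*(-1/5906) = 12/(-299) - 16003/5906 = 12*(-1/299) - 16003/5906 = -12/299 - 16003/5906 = -4855769/1765894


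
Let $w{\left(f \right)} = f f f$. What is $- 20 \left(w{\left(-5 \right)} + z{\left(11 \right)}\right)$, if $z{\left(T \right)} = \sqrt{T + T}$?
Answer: $2500 - 20 \sqrt{22} \approx 2406.2$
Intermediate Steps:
$z{\left(T \right)} = \sqrt{2} \sqrt{T}$ ($z{\left(T \right)} = \sqrt{2 T} = \sqrt{2} \sqrt{T}$)
$w{\left(f \right)} = f^{3}$ ($w{\left(f \right)} = f^{2} f = f^{3}$)
$- 20 \left(w{\left(-5 \right)} + z{\left(11 \right)}\right) = - 20 \left(\left(-5\right)^{3} + \sqrt{2} \sqrt{11}\right) = - 20 \left(-125 + \sqrt{22}\right) = 2500 - 20 \sqrt{22}$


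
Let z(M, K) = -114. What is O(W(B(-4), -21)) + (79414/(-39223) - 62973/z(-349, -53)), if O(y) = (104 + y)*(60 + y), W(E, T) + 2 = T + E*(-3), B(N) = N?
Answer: 7612402279/1490474 ≈ 5107.4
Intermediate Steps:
W(E, T) = -2 + T - 3*E (W(E, T) = -2 + (T + E*(-3)) = -2 + (T - 3*E) = -2 + T - 3*E)
O(y) = (60 + y)*(104 + y)
O(W(B(-4), -21)) + (79414/(-39223) - 62973/z(-349, -53)) = (6240 + (-2 - 21 - 3*(-4))² + 164*(-2 - 21 - 3*(-4))) + (79414/(-39223) - 62973/(-114)) = (6240 + (-2 - 21 + 12)² + 164*(-2 - 21 + 12)) + (79414*(-1/39223) - 62973*(-1/114)) = (6240 + (-11)² + 164*(-11)) + (-79414/39223 + 20991/38) = (6240 + 121 - 1804) + 820312261/1490474 = 4557 + 820312261/1490474 = 7612402279/1490474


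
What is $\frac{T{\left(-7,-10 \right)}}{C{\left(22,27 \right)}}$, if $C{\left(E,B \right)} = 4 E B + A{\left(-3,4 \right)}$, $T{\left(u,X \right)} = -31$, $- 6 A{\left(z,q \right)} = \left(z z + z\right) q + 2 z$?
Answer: $- \frac{31}{2373} \approx -0.013064$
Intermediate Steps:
$A{\left(z,q \right)} = - \frac{z}{3} - \frac{q \left(z + z^{2}\right)}{6}$ ($A{\left(z,q \right)} = - \frac{\left(z z + z\right) q + 2 z}{6} = - \frac{\left(z^{2} + z\right) q + 2 z}{6} = - \frac{\left(z + z^{2}\right) q + 2 z}{6} = - \frac{q \left(z + z^{2}\right) + 2 z}{6} = - \frac{2 z + q \left(z + z^{2}\right)}{6} = - \frac{z}{3} - \frac{q \left(z + z^{2}\right)}{6}$)
$C{\left(E,B \right)} = -3 + 4 B E$ ($C{\left(E,B \right)} = 4 E B - - \frac{2 + 4 + 4 \left(-3\right)}{2} = 4 B E - - \frac{2 + 4 - 12}{2} = 4 B E - \left(- \frac{1}{2}\right) \left(-6\right) = 4 B E - 3 = -3 + 4 B E$)
$\frac{T{\left(-7,-10 \right)}}{C{\left(22,27 \right)}} = - \frac{31}{-3 + 4 \cdot 27 \cdot 22} = - \frac{31}{-3 + 2376} = - \frac{31}{2373}$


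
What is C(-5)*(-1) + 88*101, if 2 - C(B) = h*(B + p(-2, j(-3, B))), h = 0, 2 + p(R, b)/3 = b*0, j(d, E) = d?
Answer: 8886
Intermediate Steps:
p(R, b) = -6 (p(R, b) = -6 + 3*(b*0) = -6 + 3*0 = -6 + 0 = -6)
C(B) = 2 (C(B) = 2 - 0*(B - 6) = 2 - 0*(-6 + B) = 2 - 1*0 = 2 + 0 = 2)
C(-5)*(-1) + 88*101 = 2*(-1) + 88*101 = -2 + 8888 = 8886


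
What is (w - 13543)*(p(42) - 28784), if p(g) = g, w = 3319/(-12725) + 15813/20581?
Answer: 101938878733786038/261893225 ≈ 3.8924e+8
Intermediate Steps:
w = 132912086/261893225 (w = 3319*(-1/12725) + 15813*(1/20581) = -3319/12725 + 15813/20581 = 132912086/261893225 ≈ 0.50750)
(w - 13543)*(p(42) - 28784) = (132912086/261893225 - 13543)*(42 - 28784) = -3546687034089/261893225*(-28742) = 101938878733786038/261893225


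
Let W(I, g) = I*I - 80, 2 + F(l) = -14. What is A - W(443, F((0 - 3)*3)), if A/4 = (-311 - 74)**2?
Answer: 396731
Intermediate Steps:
F(l) = -16 (F(l) = -2 - 14 = -16)
W(I, g) = -80 + I**2 (W(I, g) = I**2 - 80 = -80 + I**2)
A = 592900 (A = 4*(-311 - 74)**2 = 4*(-385)**2 = 4*148225 = 592900)
A - W(443, F((0 - 3)*3)) = 592900 - (-80 + 443**2) = 592900 - (-80 + 196249) = 592900 - 1*196169 = 592900 - 196169 = 396731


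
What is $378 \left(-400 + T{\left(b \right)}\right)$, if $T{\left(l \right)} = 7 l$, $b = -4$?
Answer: $-161784$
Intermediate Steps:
$378 \left(-400 + T{\left(b \right)}\right) = 378 \left(-400 + 7 \left(-4\right)\right) = 378 \left(-400 - 28\right) = 378 \left(-428\right) = -161784$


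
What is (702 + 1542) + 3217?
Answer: 5461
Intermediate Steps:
(702 + 1542) + 3217 = 2244 + 3217 = 5461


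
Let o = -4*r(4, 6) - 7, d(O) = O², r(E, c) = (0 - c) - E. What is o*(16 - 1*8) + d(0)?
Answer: 264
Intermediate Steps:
r(E, c) = -E - c (r(E, c) = -c - E = -E - c)
o = 33 (o = -4*(-1*4 - 1*6) - 7 = -4*(-4 - 6) - 7 = -4*(-10) - 7 = 40 - 7 = 33)
o*(16 - 1*8) + d(0) = 33*(16 - 1*8) + 0² = 33*(16 - 8) + 0 = 33*8 + 0 = 264 + 0 = 264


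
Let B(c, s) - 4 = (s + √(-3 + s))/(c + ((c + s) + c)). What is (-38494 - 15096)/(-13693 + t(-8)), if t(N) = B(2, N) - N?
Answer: 2931801720/748241327 - 107180*I*√11/748241327 ≈ 3.9183 - 0.00047508*I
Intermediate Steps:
B(c, s) = 4 + (s + √(-3 + s))/(s + 3*c) (B(c, s) = 4 + (s + √(-3 + s))/(c + ((c + s) + c)) = 4 + (s + √(-3 + s))/(c + (s + 2*c)) = 4 + (s + √(-3 + s))/(s + 3*c))
t(N) = -N + (24 + √(-3 + N) + 5*N)/(6 + N) (t(N) = (√(-3 + N) + 5*N + 12*2)/(N + 3*2) - N = (√(-3 + N) + 5*N + 24)/(N + 6) - N = (24 + √(-3 + N) + 5*N)/(6 + N) - N = -N + (24 + √(-3 + N) + 5*N)/(6 + N))
(-38494 - 15096)/(-13693 + t(-8)) = (-38494 - 15096)/(-13693 + (24 + √(-3 - 8) - 1*(-8) - 1*(-8)²)/(6 - 8)) = -53590/(-13693 + (24 + √(-11) + 8 - 1*64)/(-2)) = -53590/(-13693 - (24 + I*√11 + 8 - 64)/2) = -53590/(-13693 - (-32 + I*√11)/2) = -53590/(-13693 + (16 - I*√11/2)) = -53590/(-13677 - I*√11/2)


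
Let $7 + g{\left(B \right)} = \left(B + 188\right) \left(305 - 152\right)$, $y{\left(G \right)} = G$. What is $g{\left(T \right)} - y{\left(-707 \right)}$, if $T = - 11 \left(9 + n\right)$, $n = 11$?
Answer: $-4196$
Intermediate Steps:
$T = -220$ ($T = - 11 \left(9 + 11\right) = \left(-11\right) 20 = -220$)
$g{\left(B \right)} = 28757 + 153 B$ ($g{\left(B \right)} = -7 + \left(B + 188\right) \left(305 - 152\right) = -7 + \left(188 + B\right) 153 = -7 + \left(28764 + 153 B\right) = 28757 + 153 B$)
$g{\left(T \right)} - y{\left(-707 \right)} = \left(28757 + 153 \left(-220\right)\right) - -707 = \left(28757 - 33660\right) + 707 = -4903 + 707 = -4196$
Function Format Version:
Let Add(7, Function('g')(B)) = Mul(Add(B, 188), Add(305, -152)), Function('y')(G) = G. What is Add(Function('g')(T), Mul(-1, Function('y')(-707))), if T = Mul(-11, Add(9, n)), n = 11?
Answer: -4196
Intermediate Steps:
T = -220 (T = Mul(-11, Add(9, 11)) = Mul(-11, 20) = -220)
Function('g')(B) = Add(28757, Mul(153, B)) (Function('g')(B) = Add(-7, Mul(Add(B, 188), Add(305, -152))) = Add(-7, Mul(Add(188, B), 153)) = Add(-7, Add(28764, Mul(153, B))) = Add(28757, Mul(153, B)))
Add(Function('g')(T), Mul(-1, Function('y')(-707))) = Add(Add(28757, Mul(153, -220)), Mul(-1, -707)) = Add(Add(28757, -33660), 707) = Add(-4903, 707) = -4196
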